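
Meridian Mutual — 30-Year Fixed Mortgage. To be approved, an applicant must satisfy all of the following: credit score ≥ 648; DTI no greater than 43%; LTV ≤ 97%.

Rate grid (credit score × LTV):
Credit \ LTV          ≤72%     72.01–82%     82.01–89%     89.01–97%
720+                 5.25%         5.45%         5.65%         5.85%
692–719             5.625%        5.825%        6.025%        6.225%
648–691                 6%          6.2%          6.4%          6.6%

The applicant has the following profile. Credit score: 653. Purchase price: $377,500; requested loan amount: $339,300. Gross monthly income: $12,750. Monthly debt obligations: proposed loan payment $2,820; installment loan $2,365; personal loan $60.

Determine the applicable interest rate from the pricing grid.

6.6%

Credit score 653 ≥ 648; Total monthly debts = (2,820 + 2,365 + 60) = 5,245. DTI = 5,245/12,750 = 41.1% ≤ 43%
Loan-to-value = 339,300/377,500 = 89.9% — pass (97% max)
Credit 653 → row 648–691; LTV 89.9% → column 89.01–97%. Grid cell → 6.6%.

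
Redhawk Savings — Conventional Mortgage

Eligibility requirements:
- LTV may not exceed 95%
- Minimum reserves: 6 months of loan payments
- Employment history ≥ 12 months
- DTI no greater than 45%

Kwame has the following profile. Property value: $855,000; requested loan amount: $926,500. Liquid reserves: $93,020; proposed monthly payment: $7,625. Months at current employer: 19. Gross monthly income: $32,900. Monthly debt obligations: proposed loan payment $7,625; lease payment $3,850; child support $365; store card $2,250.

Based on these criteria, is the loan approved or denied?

Loan-to-value = 926,500/855,000 = 108.4% — fail (95% max)
Liquid reserves cover 93,020/7,625 = 12.2 months — ≥ 6 required
Employment 19 ≥ 12 months
Total monthly debts = (7,625 + 3,850 + 365 + 2,250) = 14,090. Debt-to-income = 14,090/32,900 = 42.8% — meets 45% limit
Fails on LTV.

Denied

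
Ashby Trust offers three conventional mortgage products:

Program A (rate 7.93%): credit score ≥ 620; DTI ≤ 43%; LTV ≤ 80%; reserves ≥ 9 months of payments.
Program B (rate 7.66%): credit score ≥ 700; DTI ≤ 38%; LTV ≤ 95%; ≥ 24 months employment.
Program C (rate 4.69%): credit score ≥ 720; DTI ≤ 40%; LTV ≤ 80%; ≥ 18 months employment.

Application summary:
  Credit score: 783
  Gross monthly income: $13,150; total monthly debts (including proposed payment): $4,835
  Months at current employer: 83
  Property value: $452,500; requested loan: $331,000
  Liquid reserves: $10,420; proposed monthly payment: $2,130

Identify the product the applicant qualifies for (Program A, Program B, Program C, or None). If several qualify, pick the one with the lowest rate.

Program C

DTI = 4,835/13,150 = 36.8%.
LTV = 331,000/452,500 = 73.1%.
Reserves = 10,420/2,130 = 4.9 months.
Program A: score 783 ≥ 620; DTI 36.8% ≤ 43%; LTV 73.1% ≤ 80%; reserves 4.9 < 9 mo → does not qualify.
Program B: score 783 ≥ 700; DTI 36.8% ≤ 38%; LTV 73.1% ≤ 95%; employment 83 ≥ 24 mo → qualifies.
Program C: score 783 ≥ 720; DTI 36.8% ≤ 40%; LTV 73.1% ≤ 80%; employment 83 ≥ 18 mo → qualifies.
Qualifying: Program B, Program C. Lowest rate is 4.69% → Program C.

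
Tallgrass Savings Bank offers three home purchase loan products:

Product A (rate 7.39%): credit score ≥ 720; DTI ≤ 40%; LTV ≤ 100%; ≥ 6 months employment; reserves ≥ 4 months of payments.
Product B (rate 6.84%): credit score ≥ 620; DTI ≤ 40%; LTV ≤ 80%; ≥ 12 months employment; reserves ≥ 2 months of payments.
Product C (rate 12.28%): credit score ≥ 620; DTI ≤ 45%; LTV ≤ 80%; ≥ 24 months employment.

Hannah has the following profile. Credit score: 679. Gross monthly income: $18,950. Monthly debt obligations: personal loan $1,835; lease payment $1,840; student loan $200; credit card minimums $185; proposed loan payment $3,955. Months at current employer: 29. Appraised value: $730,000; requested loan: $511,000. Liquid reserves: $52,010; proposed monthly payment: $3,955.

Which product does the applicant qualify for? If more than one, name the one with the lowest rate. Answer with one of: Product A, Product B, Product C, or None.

Product C

Total debts = (1,835 + 1,840 + 200 + 185 + 3,955) = 8,015; DTI = 8,015/18,950 = 42.3%.
LTV = 511,000/730,000 = 70%.
Reserves = 52,010/3,955 = 13.2 months.
Product A: score 679 < 720; DTI 42.3% > 40%; LTV 70% ≤ 100%; employment 29 ≥ 6 mo; reserves 13.2 ≥ 4 mo → does not qualify.
Product B: score 679 ≥ 620; DTI 42.3% > 40%; LTV 70% ≤ 80%; employment 29 ≥ 12 mo; reserves 13.2 ≥ 2 mo → does not qualify.
Product C: score 679 ≥ 620; DTI 42.3% ≤ 45%; LTV 70% ≤ 80%; employment 29 ≥ 24 mo → qualifies.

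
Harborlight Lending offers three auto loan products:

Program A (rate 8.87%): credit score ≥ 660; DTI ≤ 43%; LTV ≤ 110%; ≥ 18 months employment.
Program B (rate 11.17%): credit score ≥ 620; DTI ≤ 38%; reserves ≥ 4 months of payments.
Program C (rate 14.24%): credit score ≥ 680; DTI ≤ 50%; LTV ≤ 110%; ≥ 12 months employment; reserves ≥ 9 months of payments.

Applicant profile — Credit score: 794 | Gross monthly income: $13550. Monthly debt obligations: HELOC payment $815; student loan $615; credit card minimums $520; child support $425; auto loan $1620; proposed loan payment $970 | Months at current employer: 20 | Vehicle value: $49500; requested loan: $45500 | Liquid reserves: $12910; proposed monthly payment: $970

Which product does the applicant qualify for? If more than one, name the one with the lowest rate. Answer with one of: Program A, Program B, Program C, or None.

Program A

Total debts = (815 + 615 + 520 + 425 + 1,620 + 970) = 4,965; DTI = 4,965/13,550 = 36.6%.
LTV = 45,500/49,500 = 91.9%.
Reserves = 12,910/970 = 13.3 months.
Program A: score 794 ≥ 660; DTI 36.6% ≤ 43%; LTV 91.9% ≤ 110%; employment 20 ≥ 18 mo → qualifies.
Program B: score 794 ≥ 620; DTI 36.6% ≤ 38%; reserves 13.3 ≥ 4 mo → qualifies.
Program C: score 794 ≥ 680; DTI 36.6% ≤ 50%; LTV 91.9% ≤ 110%; employment 20 ≥ 12 mo; reserves 13.3 ≥ 9 mo → qualifies.
Qualifying: Program A, Program B, Program C. Lowest rate is 8.87% → Program A.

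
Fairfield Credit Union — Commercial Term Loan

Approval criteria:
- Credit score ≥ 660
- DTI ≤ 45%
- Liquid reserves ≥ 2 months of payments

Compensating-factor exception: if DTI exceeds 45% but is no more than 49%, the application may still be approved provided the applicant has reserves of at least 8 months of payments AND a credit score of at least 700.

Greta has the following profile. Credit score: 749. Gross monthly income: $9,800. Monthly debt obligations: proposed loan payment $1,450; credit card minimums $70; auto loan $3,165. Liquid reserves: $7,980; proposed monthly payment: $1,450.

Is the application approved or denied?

Denied

Credit score 749 ≥ 660 (meets base)
Total debts = (1,450 + 70 + 3,165) = 4,685. DTI = 4,685/9,800 = 47.8% > 45% — standard DTI limit exceeded.
Reserves = 7,980/1,450 = 5.5 months ≥ 2
47.8% falls in the override range (45%–49%), so the compensating-factor test applies.
Override check — reserves: 5.5 mo (short of 8); score: 749 (ok).
Compensating-factor requirement not fully met.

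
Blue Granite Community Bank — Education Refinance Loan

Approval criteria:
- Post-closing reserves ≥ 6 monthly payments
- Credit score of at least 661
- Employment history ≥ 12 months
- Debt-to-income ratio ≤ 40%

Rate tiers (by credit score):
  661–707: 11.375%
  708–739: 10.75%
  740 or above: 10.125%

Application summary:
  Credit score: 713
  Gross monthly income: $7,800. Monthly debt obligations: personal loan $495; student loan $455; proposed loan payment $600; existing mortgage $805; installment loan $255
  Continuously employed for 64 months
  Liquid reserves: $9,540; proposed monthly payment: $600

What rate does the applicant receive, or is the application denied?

Credit score 713 ≥ 661 (meets minimum)
Total monthly debts = (495 + 455 + 600 + 805 + 255) = 2,610. Debt-to-income = 2,610/7,800 = 33.5% — meets 40% limit
Employment 64 ≥ 12 months
Reserves: 9,540 ÷ 600 = 15.9 months (meets 6-month minimum)
All requirements met. Score 713 falls in the 708–739 tier → 10.75%.

Approved at 10.75%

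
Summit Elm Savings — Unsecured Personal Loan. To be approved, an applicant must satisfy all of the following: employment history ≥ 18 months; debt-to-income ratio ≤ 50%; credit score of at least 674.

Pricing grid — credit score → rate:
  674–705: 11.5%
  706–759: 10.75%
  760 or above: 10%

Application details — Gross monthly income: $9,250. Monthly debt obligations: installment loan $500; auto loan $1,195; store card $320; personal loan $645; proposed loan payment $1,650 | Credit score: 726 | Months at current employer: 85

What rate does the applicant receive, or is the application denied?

Approved at 10.75%

Credit score 726 ≥ 674 (meets minimum)
Employment 85 ≥ 18 months
Total monthly debts = (500 + 1,195 + 320 + 645 + 1,650) = 4,310. DTI = 4,310/9,250 = 46.6% ≤ 50%
All requirements met. Score 726 falls in the 706–759 tier → 10.75%.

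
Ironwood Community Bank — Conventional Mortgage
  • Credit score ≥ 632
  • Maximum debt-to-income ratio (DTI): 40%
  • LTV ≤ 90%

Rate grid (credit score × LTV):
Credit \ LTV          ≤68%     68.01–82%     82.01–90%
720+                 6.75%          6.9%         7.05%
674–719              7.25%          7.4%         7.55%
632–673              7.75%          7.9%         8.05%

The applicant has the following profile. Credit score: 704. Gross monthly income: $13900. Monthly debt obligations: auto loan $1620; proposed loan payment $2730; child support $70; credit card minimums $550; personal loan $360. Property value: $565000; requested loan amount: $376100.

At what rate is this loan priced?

Credit score 704 ≥ 632; Total monthly debts = (1,620 + 2,730 + 70 + 550 + 360) = 5,330. Debt-to-income = 5,330/13,900 = 38.3% — meets 40% limit
Loan-to-value = 376,100/565,000 = 66.6% — pass (90% max)
Credit 704 → row 674–719; LTV 66.6% → column ≤68%. Grid cell → 7.25%.

7.25%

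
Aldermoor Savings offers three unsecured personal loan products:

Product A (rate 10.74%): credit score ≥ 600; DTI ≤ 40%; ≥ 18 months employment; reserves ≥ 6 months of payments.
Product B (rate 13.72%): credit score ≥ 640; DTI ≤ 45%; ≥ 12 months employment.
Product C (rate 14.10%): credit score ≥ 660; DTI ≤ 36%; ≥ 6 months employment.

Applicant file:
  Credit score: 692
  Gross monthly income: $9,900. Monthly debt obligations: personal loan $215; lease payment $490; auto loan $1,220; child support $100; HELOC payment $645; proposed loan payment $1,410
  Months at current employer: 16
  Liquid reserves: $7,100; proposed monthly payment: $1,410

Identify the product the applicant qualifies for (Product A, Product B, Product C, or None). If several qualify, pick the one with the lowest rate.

Total debts = (215 + 490 + 1,220 + 100 + 645 + 1,410) = 4,080; DTI = 4,080/9,900 = 41.2%.
Reserves = 7,100/1,410 = 5.0 months.
Product A: score 692 ≥ 600; DTI 41.2% > 40%; employment 16 < 18 mo; reserves 5.0 < 6 mo → does not qualify.
Product B: score 692 ≥ 640; DTI 41.2% ≤ 45%; employment 16 ≥ 12 mo → qualifies.
Product C: score 692 ≥ 660; DTI 41.2% > 36%; employment 16 ≥ 6 mo → does not qualify.

Product B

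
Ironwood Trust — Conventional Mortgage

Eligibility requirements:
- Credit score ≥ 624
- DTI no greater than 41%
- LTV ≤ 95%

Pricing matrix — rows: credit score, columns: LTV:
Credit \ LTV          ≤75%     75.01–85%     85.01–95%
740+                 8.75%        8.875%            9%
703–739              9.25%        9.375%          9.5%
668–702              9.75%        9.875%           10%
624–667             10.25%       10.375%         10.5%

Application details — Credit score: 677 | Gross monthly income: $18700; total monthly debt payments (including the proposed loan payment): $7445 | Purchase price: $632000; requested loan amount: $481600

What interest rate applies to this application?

9.875%

Credit score 677 ≥ 624; Debt-to-income = 7,445/18,700 = 39.8% — meets 41% limit
Loan-to-value = 481,600/632,000 = 76.2% — pass (95% max)
Credit 677 → row 668–702; LTV 76.2% → column 75.01–85%. Grid cell → 9.875%.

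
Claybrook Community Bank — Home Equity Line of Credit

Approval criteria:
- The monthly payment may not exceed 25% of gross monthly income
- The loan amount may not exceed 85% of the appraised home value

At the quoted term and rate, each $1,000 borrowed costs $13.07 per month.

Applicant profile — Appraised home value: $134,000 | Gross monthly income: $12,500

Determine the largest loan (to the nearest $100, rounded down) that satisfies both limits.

Payment cap: 25% × $12,500 = $3,125/month.
At $13.07 per $1,000, that supports 3,125/13.07 × 1,000 ≈ $239,097 → $239,000.
LTV cap: 85% × $134,000 = $113,900 → $113,900.
Binding constraint: loan-to-value.

$113,900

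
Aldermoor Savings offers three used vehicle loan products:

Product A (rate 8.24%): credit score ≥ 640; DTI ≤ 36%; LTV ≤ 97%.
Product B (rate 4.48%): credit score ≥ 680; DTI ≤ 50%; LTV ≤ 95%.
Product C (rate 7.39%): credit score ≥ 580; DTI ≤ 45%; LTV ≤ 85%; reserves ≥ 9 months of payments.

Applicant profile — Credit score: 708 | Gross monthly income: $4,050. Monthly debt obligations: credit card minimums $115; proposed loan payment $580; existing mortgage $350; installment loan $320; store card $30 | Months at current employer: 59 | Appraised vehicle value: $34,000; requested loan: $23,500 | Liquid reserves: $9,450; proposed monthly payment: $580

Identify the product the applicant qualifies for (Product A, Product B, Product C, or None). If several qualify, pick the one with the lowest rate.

Product B

Total debts = (115 + 580 + 350 + 320 + 30) = 1,395; DTI = 1,395/4,050 = 34.4%.
LTV = 23,500/34,000 = 69.1%.
Reserves = 9,450/580 = 16.3 months.
Product A: score 708 ≥ 640; DTI 34.4% ≤ 36%; LTV 69.1% ≤ 97% → qualifies.
Product B: score 708 ≥ 680; DTI 34.4% ≤ 50%; LTV 69.1% ≤ 95% → qualifies.
Product C: score 708 ≥ 580; DTI 34.4% ≤ 45%; LTV 69.1% ≤ 85%; reserves 16.3 ≥ 9 mo → qualifies.
Qualifying: Product A, Product B, Product C. Lowest rate is 4.48% → Product B.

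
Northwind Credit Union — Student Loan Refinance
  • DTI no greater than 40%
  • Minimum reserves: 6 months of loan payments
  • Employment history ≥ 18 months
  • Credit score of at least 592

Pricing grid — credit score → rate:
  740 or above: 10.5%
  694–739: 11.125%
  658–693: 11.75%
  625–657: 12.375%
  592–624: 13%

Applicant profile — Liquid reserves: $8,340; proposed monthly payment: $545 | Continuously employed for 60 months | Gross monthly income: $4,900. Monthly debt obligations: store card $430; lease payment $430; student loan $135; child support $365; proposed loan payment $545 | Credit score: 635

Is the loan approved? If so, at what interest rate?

Credit score 635 ≥ 592 (meets minimum)
Employment 60 ≥ 18 months
Total monthly debts = (430 + 430 + 135 + 365 + 545) = 1,905. Debt-to-income = 1,905/4,900 = 38.9% — meets 40% limit
Liquid reserves cover 8,340/545 = 15.3 months — ≥ 6 required
All requirements met. Score 635 falls in the 625–657 tier → 12.375%.

Approved at 12.375%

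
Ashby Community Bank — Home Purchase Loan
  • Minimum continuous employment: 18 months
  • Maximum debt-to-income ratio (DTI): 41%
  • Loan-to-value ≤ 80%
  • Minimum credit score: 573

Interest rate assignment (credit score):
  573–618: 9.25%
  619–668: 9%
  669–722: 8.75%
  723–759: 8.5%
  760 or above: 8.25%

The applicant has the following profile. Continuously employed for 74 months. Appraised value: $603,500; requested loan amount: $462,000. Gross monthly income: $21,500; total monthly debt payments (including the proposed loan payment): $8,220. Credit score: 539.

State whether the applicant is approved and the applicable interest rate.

Denied

Credit score 539 < 573 (below minimum)
Employment 74 ≥ 18 months
LTV = 462,000/603,500 = 76.6% ≤ 80%
DTI: 8,220 ÷ 21,500 = 38.2%, within the 41% cap
Not all requirements met → denied.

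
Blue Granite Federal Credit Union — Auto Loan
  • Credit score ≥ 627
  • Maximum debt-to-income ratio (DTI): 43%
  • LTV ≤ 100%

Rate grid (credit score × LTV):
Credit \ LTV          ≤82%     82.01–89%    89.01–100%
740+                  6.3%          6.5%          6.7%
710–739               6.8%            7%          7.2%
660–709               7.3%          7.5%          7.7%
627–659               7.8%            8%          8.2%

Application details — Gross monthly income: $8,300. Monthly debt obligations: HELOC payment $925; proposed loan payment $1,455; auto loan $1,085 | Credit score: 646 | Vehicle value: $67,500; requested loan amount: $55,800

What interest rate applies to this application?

Credit score 646 ≥ 627; Total monthly debts = (925 + 1,455 + 1,085) = 3,465. DTI: 3,465 ÷ 8,300 = 41.7%, within the 43% cap
LTV: 55,800 ÷ 67,500 = 82.7%, within 100% cap
Score 646 is in the 627–659 band; LTV 82.7% is in the 82.01–89% band → 8%.

8%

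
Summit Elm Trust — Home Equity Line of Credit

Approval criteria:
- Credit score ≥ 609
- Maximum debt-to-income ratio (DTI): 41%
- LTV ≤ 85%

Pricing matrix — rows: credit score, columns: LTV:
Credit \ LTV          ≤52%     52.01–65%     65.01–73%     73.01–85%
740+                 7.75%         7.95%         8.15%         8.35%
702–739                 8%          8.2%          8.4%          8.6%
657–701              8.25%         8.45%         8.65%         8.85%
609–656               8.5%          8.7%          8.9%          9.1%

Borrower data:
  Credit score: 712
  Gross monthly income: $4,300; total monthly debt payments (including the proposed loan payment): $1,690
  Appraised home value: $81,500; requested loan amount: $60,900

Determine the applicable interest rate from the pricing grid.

8.6%

Credit score 712 ≥ 609; DTI: 1,690 ÷ 4,300 = 39.3%, within the 41% cap
LTV: 60,900 ÷ 81,500 = 74.7%, within 85% cap
Credit 712 → row 702–739; LTV 74.7% → column 73.01–85%. Grid cell → 8.6%.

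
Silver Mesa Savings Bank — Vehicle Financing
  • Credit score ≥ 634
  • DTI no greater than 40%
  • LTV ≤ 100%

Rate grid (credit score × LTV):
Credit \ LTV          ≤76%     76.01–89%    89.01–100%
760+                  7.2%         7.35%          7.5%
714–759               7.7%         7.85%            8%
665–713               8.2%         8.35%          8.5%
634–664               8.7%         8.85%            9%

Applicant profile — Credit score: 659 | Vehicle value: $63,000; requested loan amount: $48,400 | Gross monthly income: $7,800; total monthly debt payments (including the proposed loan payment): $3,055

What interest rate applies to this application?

Credit score 659 ≥ 634; DTI = 3,055/7,800 = 39.2% ≤ 40%
Loan-to-value = 48,400/63,000 = 76.8% — pass (100% max)
Score 659 is in the 634–664 band; LTV 76.8% is in the 76.01–89% band → 8.85%.

8.85%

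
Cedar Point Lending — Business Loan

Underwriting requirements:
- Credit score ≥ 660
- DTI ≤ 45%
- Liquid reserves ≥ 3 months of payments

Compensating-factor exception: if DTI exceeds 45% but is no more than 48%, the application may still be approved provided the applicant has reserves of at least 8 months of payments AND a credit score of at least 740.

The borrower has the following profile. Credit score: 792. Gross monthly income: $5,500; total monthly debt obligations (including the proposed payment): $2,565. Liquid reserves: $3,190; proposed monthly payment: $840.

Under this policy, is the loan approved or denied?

Credit score 792 ≥ 660 (meets base)
DTI = 2,565/5,500 = 46.6% > 45% — standard DTI limit exceeded.
Reserves: 3,190 ÷ 840 = 3.8 months (meets 3-month minimum)
46.6% falls in the override range (45%–48%), so the compensating-factor test applies.
Override check — reserves: 3.8 mo (short of 8); score: 792 (ok).
Compensating-factor requirement not fully met.

Denied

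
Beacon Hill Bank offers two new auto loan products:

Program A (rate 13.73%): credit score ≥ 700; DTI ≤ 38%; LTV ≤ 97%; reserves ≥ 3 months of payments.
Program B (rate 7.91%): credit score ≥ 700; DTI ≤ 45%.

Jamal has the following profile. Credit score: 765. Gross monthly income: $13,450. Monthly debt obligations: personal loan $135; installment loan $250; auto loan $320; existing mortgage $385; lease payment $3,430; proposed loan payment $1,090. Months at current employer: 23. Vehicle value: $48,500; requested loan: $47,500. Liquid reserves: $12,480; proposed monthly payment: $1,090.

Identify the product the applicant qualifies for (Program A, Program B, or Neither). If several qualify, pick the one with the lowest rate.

Total debts = (135 + 250 + 320 + 385 + 3,430 + 1,090) = 5,610; DTI = 5,610/13,450 = 41.7%.
LTV = 47,500/48,500 = 97.9%.
Reserves = 12,480/1,090 = 11.4 months.
Program A: score 765 ≥ 700; DTI 41.7% > 38%; LTV 97.9% > 97%; reserves 11.4 ≥ 3 mo → does not qualify.
Program B: score 765 ≥ 700; DTI 41.7% ≤ 45% → qualifies.

Program B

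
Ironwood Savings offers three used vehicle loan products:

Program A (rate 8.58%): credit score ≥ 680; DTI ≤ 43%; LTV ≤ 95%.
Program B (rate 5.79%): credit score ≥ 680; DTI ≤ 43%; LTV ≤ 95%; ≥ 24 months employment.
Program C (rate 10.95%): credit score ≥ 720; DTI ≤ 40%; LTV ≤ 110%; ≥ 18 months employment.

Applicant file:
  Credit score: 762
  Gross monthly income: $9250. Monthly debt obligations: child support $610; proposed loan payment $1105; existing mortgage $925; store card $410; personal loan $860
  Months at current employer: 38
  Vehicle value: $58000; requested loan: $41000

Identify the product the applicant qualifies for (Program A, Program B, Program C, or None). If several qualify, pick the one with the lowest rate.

Total debts = (610 + 1,105 + 925 + 410 + 860) = 3,910; DTI = 3,910/9,250 = 42.3%.
LTV = 41,000/58,000 = 70.7%.
Program A: score 762 ≥ 680; DTI 42.3% ≤ 43%; LTV 70.7% ≤ 95% → qualifies.
Program B: score 762 ≥ 680; DTI 42.3% ≤ 43%; LTV 70.7% ≤ 95%; employment 38 ≥ 24 mo → qualifies.
Program C: score 762 ≥ 720; DTI 42.3% > 40%; LTV 70.7% ≤ 110%; employment 38 ≥ 18 mo → does not qualify.
Qualifying: Program A, Program B. Lowest rate is 5.79% → Program B.

Program B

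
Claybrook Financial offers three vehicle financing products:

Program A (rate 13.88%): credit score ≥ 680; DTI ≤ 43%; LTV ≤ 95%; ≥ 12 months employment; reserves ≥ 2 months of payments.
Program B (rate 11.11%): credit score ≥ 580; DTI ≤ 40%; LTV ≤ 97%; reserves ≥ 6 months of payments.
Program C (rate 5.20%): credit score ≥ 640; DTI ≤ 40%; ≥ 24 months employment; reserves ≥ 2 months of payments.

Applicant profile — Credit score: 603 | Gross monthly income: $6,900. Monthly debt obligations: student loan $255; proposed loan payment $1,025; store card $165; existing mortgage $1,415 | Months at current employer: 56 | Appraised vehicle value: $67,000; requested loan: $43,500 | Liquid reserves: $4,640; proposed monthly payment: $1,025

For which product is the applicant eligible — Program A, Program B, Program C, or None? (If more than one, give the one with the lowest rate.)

None

Total debts = (255 + 1,025 + 165 + 1,415) = 2,860; DTI = 2,860/6,900 = 41.4%.
LTV = 43,500/67,000 = 64.9%.
Reserves = 4,640/1,025 = 4.5 months.
Program A: score 603 < 680; DTI 41.4% ≤ 43%; LTV 64.9% ≤ 95%; employment 56 ≥ 12 mo; reserves 4.5 ≥ 2 mo → does not qualify.
Program B: score 603 ≥ 580; DTI 41.4% > 40%; LTV 64.9% ≤ 97%; reserves 4.5 < 6 mo → does not qualify.
Program C: score 603 < 640; DTI 41.4% > 40%; employment 56 ≥ 24 mo; reserves 4.5 ≥ 2 mo → does not qualify.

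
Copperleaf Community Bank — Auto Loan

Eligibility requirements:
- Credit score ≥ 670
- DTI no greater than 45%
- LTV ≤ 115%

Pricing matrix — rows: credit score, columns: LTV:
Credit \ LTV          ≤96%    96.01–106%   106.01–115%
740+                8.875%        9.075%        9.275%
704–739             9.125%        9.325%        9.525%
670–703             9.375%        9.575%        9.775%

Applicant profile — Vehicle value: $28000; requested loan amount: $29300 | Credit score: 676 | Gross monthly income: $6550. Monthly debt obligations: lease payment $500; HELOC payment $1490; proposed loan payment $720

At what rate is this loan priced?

Credit score 676 ≥ 670; Total monthly debts = (500 + 1,490 + 720) = 2,710. DTI: 2,710 ÷ 6,550 = 41.4%, within the 45% cap
LTV: 29,300 ÷ 28,000 = 104.6%, within 115% cap
Score 676 is in the 670–703 band; LTV 104.6% is in the 96.01–106% band → 9.575%.

9.575%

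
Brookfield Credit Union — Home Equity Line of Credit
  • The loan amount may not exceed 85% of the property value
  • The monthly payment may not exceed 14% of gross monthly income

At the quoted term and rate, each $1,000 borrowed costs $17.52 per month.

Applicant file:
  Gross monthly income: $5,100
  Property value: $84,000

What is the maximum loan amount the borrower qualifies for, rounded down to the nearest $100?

$40,700

Payment cap: 14% × $5,100 = $714/month.
At $17.52 per $1,000, that supports 714/17.52 × 1,000 ≈ $40,753 → $40,700.
LTV cap: 85% × $84,000 = $71,400 → $71,400.
Binding constraint: payment-to-income.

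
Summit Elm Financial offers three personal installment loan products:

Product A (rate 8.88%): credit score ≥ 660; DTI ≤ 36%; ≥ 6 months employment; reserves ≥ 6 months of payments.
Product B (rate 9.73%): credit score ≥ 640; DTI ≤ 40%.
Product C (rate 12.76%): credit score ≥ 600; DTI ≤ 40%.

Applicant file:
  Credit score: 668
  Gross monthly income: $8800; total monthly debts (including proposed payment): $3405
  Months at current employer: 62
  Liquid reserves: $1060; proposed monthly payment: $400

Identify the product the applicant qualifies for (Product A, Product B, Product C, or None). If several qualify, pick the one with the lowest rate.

Product B

DTI = 3,405/8,800 = 38.7%.
Reserves = 1,060/400 = 2.6 months.
Product A: score 668 ≥ 660; DTI 38.7% > 36%; employment 62 ≥ 6 mo; reserves 2.6 < 6 mo → does not qualify.
Product B: score 668 ≥ 640; DTI 38.7% ≤ 40% → qualifies.
Product C: score 668 ≥ 600; DTI 38.7% ≤ 40% → qualifies.
Qualifying: Product B, Product C. Lowest rate is 9.73% → Product B.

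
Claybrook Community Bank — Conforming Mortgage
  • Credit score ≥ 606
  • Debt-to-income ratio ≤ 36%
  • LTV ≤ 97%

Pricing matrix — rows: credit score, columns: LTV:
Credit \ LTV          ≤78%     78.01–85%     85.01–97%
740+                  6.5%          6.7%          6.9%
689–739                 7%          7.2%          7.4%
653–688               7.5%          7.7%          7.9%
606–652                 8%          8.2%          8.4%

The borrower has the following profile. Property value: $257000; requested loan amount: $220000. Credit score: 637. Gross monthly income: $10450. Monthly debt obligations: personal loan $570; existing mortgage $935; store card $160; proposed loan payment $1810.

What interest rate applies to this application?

8.4%

Credit score 637 ≥ 606; Total monthly debts = (570 + 935 + 160 + 1,810) = 3,475. Debt-to-income = 3,475/10,450 = 33.3% — meets 36% limit
Loan-to-value = 220,000/257,000 = 85.6% — pass (97% max)
Credit 637 → row 606–652; LTV 85.6% → column 85.01–97%. Grid cell → 8.4%.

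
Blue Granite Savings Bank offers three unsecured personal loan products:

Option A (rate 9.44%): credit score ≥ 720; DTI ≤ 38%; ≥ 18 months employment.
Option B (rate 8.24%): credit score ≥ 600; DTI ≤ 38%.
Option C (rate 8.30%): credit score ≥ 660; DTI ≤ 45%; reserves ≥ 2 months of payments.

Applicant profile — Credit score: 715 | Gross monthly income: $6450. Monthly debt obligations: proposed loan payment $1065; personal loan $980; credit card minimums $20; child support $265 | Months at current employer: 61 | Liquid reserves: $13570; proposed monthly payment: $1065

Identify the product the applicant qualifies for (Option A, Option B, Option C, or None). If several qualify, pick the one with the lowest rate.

Option B

Total debts = (1,065 + 980 + 20 + 265) = 2,330; DTI = 2,330/6,450 = 36.1%.
Reserves = 13,570/1,065 = 12.7 months.
Option A: score 715 < 720; DTI 36.1% ≤ 38%; employment 61 ≥ 18 mo → does not qualify.
Option B: score 715 ≥ 600; DTI 36.1% ≤ 38% → qualifies.
Option C: score 715 ≥ 660; DTI 36.1% ≤ 45%; reserves 12.7 ≥ 2 mo → qualifies.
Qualifying: Option B, Option C. Lowest rate is 8.24% → Option B.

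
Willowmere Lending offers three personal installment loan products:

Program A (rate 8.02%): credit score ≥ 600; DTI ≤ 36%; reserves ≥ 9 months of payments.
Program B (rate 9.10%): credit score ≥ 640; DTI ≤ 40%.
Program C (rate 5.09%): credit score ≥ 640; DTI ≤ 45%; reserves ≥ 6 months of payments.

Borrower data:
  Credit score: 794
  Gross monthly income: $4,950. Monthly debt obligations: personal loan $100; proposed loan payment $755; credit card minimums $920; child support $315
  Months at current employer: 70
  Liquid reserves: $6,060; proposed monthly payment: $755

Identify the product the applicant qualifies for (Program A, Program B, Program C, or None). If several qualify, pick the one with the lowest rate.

Program C

Total debts = (100 + 755 + 920 + 315) = 2,090; DTI = 2,090/4,950 = 42.2%.
Reserves = 6,060/755 = 8.0 months.
Program A: score 794 ≥ 600; DTI 42.2% > 36%; reserves 8.0 < 9 mo → does not qualify.
Program B: score 794 ≥ 640; DTI 42.2% > 40% → does not qualify.
Program C: score 794 ≥ 640; DTI 42.2% ≤ 45%; reserves 8.0 ≥ 6 mo → qualifies.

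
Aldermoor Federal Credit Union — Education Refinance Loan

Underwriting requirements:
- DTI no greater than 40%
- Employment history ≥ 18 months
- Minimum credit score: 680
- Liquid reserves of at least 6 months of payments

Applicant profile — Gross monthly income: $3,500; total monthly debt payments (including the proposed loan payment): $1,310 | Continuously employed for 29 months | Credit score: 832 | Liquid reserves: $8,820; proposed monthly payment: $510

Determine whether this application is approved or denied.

DTI: 1,310 ÷ 3,500 = 37.4%, within the 40% cap
Employment 29 ≥ 18 months
Credit score 832 ≥ 680 (meets)
Reserves = 8,820/510 = 17.3 months ≥ 6
All criteria satisfied.

Approved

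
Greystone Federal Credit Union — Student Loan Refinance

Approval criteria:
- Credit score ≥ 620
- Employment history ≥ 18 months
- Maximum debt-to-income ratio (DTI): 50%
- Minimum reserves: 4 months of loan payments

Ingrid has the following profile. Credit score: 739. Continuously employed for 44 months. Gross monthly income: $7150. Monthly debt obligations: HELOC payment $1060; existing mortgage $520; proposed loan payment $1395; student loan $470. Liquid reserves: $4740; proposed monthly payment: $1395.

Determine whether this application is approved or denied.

Credit score 739 ≥ 620 (meets)
Employment 44 ≥ 18 months
Total monthly debts = (1,060 + 520 + 1,395 + 470) = 3,445. DTI: 3,445 ÷ 7,150 = 48.2%, within the 50% cap
Liquid reserves cover 4,740/1,395 = 3.4 months — < 4 required
Fails on reserves.

Denied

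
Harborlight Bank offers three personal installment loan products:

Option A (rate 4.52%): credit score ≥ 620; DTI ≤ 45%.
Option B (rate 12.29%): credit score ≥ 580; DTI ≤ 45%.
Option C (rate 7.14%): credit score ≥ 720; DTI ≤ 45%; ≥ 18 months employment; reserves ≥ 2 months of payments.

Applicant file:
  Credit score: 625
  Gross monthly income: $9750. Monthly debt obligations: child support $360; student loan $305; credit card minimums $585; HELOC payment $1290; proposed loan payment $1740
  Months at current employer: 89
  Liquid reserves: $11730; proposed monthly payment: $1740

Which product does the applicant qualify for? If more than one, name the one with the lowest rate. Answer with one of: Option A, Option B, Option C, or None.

Option A

Total debts = (360 + 305 + 585 + 1,290 + 1,740) = 4,280; DTI = 4,280/9,750 = 43.9%.
Reserves = 11,730/1,740 = 6.7 months.
Option A: score 625 ≥ 620; DTI 43.9% ≤ 45% → qualifies.
Option B: score 625 ≥ 580; DTI 43.9% ≤ 45% → qualifies.
Option C: score 625 < 720; DTI 43.9% ≤ 45%; employment 89 ≥ 18 mo; reserves 6.7 ≥ 2 mo → does not qualify.
Qualifying: Option A, Option B. Lowest rate is 4.52% → Option A.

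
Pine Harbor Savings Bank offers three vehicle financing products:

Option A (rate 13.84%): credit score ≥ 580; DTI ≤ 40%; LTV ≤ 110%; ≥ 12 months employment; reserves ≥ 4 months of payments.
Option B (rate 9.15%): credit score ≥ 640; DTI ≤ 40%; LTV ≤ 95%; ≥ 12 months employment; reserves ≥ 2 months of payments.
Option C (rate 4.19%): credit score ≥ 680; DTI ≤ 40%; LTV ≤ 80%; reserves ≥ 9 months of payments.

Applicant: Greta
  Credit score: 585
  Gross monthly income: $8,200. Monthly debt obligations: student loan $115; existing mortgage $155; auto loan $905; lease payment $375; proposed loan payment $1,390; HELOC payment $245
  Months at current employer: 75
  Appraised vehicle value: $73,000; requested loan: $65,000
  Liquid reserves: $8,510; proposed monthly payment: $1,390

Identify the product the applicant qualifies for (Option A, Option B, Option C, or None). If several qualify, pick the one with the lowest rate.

Option A

Total debts = (115 + 155 + 905 + 375 + 1,390 + 245) = 3,185; DTI = 3,185/8,200 = 38.8%.
LTV = 65,000/73,000 = 89%.
Reserves = 8,510/1,390 = 6.1 months.
Option A: score 585 ≥ 580; DTI 38.8% ≤ 40%; LTV 89% ≤ 110%; employment 75 ≥ 12 mo; reserves 6.1 ≥ 4 mo → qualifies.
Option B: score 585 < 640; DTI 38.8% ≤ 40%; LTV 89% ≤ 95%; employment 75 ≥ 12 mo; reserves 6.1 ≥ 2 mo → does not qualify.
Option C: score 585 < 680; DTI 38.8% ≤ 40%; LTV 89% > 80%; reserves 6.1 < 9 mo → does not qualify.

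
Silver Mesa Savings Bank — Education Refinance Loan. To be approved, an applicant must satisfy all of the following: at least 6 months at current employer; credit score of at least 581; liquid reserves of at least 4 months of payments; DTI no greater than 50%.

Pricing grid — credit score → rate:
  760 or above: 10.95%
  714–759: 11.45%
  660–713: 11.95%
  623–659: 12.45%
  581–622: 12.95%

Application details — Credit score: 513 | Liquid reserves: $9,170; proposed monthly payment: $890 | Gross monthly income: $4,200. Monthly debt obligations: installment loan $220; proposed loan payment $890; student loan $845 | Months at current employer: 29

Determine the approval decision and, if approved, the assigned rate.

Credit score 513 < 581 (below minimum)
Total monthly debts = (220 + 890 + 845) = 1,955. Debt-to-income = 1,955/4,200 = 46.5% — meets 50% limit
Employment 29 ≥ 6 months
Liquid reserves cover 9,170/890 = 10.3 months — ≥ 4 required
Not all requirements met → denied.

Denied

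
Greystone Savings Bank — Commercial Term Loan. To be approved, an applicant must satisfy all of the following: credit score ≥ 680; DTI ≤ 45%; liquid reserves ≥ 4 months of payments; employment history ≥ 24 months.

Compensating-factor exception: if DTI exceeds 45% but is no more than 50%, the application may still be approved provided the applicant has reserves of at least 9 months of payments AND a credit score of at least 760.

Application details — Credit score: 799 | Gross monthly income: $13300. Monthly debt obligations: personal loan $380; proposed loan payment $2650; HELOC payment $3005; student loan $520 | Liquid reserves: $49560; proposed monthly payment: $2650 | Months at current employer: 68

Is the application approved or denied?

Approved

Credit score 799 ≥ 680 (meets base)
Total debts = (380 + 2,650 + 3,005 + 520) = 6,555. DTI = 6,555/13,300 = 49.3% > 45% — standard DTI limit exceeded.
Liquid reserves cover 49,560/2,650 = 18.7 months — ≥ 4 required
Employment 68 ≥ 24 months
49.3% falls in the override range (45%–50%), so the compensating-factor test applies.
Reserves 18.7 ≥ 9 months; credit score 799 ≥ 760.
Both compensating conditions met → exception applies.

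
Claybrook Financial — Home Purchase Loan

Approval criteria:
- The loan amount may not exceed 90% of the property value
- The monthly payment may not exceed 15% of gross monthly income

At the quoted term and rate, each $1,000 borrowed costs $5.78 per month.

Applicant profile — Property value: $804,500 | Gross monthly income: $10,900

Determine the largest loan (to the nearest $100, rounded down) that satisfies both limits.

$282,800

Payment cap: 15% × $10,900 = $1,635/month.
At $5.78 per $1,000, that supports 1,635/5.78 × 1,000 ≈ $282,871 → $282,800.
LTV cap: 90% × $804,500 = $724,050 → $724,000.
Binding constraint: payment-to-income.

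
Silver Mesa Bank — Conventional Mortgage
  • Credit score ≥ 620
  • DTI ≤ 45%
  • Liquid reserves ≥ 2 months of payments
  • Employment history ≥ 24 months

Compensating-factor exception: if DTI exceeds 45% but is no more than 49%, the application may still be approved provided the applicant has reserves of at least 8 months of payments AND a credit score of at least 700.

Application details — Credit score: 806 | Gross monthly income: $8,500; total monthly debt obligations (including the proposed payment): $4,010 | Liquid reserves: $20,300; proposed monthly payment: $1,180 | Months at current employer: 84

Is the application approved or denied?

Credit score 806 ≥ 620 (meets base)
DTI = 4,010/8,500 = 47.2% > 45% — standard DTI limit exceeded.
Reserves = 20,300/1,180 = 17.2 months ≥ 2
Employment 84 ≥ 24 months
47.2% falls in the override range (45%–49%), so the compensating-factor test applies.
Reserves 17.2 ≥ 8 months; credit score 806 ≥ 700.
Both compensating conditions met → exception applies.

Approved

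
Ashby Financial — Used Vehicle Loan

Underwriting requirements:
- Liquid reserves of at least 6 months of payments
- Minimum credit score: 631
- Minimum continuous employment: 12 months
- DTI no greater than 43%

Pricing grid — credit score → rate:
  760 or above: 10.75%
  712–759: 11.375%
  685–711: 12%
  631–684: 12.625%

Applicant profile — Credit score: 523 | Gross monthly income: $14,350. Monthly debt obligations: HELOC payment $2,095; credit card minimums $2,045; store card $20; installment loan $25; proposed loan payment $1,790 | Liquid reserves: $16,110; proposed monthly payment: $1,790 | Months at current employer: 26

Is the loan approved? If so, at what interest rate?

Credit score 523 < 631 (below minimum)
Liquid reserves cover 16,110/1,790 = 9.0 months — ≥ 6 required
Total monthly debts = (2,095 + 2,045 + 20 + 25 + 1,790) = 5,975. DTI: 5,975 ÷ 14,350 = 41.6%, within the 43% cap
Employment 26 ≥ 12 months
Not all requirements met → denied.

Denied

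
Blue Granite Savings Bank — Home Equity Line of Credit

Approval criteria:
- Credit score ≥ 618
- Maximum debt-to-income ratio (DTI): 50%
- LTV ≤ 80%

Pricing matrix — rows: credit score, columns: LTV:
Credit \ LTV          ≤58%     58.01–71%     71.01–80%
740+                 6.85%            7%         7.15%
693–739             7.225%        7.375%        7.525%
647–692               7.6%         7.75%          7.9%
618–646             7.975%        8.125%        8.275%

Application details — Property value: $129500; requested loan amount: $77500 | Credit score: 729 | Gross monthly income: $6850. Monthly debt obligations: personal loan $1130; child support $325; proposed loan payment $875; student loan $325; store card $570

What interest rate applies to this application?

Credit score 729 ≥ 618; Total monthly debts = (1,130 + 325 + 875 + 325 + 570) = 3,225. Debt-to-income = 3,225/6,850 = 47.1% — meets 50% limit
LTV: 77,500 ÷ 129,500 = 59.8%, within 80% cap
Row: 729 falls in 693–739. Column: 59.8% falls in 58.01–71%. Rate = 7.375%.

7.375%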